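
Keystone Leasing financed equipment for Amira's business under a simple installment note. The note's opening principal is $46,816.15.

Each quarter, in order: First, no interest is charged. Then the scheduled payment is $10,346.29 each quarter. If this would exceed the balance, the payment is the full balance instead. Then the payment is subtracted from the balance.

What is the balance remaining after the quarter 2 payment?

Quarter 1: opening $46,816.15; payment $10,346.29; balance $36,469.86
Quarter 2: opening $36,469.86; payment $10,346.29; balance $26,123.57

$26,123.57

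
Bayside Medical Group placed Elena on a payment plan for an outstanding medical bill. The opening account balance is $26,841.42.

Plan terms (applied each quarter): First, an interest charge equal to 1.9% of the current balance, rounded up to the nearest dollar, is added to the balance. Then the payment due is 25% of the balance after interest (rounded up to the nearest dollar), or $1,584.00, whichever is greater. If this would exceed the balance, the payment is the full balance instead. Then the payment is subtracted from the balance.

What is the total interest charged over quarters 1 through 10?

Quarter 1: $26,841.42 +$510.00 interest = $27,351.42; pay $6,838.00 → $20,513.42
Quarter 2: $20,513.42 +$390.00 interest = $20,903.42; pay $5,226.00 → $15,677.42
Quarter 3: $15,677.42 +$298.00 interest = $15,975.42; pay $3,994.00 → $11,981.42
Quarter 4: $11,981.42 +$228.00 interest = $12,209.42; pay $3,053.00 → $9,156.42
Quarter 5: $9,156.42 +$174.00 interest = $9,330.42; pay $2,333.00 → $6,997.42
Quarter 6: $6,997.42 +$133.00 interest = $7,130.42; pay $1,783.00 → $5,347.42
Quarter 7: $5,347.42 +$102.00 interest = $5,449.42; pay $1,584.00 → $3,865.42
Quarter 8: $3,865.42 +$74.00 interest = $3,939.42; pay $1,584.00 → $2,355.42
Quarter 9: $2,355.42 +$45.00 interest = $2,400.42; pay $1,584.00 → $816.42
Quarter 10: $816.42 +$16.00 interest = $832.42; pay $832.42 → $0.00
Total interest: $510.00 + $390.00 + $298.00 + $228.00 + $174.00 + $133.00 + $102.00 + $74.00 + $45.00 + $16.00 = $1,970.00

$1,970.00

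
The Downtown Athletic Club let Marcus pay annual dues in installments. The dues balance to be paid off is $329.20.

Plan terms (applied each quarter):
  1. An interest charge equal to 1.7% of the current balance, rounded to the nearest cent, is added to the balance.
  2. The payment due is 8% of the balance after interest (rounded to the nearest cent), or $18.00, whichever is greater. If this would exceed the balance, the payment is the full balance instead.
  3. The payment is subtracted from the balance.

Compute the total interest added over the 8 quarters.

$35.88

Quarter 1: $329.20 +$5.60 interest = $334.80; pay $26.78 → $308.02
Quarter 2: $308.02 +$5.24 interest = $313.26; pay $25.06 → $288.20
Quarter 3: $288.20 +$4.90 interest = $293.10; pay $23.45 → $269.65
Quarter 4: $269.65 +$4.58 interest = $274.23; pay $21.94 → $252.29
Quarter 5: $252.29 +$4.29 interest = $256.58; pay $20.53 → $236.05
Quarter 6: $236.05 +$4.01 interest = $240.06; pay $19.20 → $220.86
Quarter 7: $220.86 +$3.75 interest = $224.61; pay $18.00 → $206.61
Quarter 8: $206.61 +$3.51 interest = $210.12; pay $18.00 → $192.12
Total interest: $5.60 + $5.24 + $4.90 + $4.58 + $4.29 + $4.01 + $3.75 + $3.51 = $35.88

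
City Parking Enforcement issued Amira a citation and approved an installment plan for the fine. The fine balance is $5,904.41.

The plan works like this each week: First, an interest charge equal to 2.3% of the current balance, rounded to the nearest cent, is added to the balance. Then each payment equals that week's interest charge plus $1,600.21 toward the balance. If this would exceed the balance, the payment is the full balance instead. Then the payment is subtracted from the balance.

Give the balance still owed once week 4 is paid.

$0.00

Week 1: $5,904.41 +$135.80 interest = $6,040.21; pay $1,736.01 → $4,304.20
Week 2: $4,304.20 +$99.00 interest = $4,403.20; pay $1,699.21 → $2,703.99
Week 3: $2,703.99 +$62.19 interest = $2,766.18; pay $1,662.40 → $1,103.78
Week 4: $1,103.78 +$25.39 interest = $1,129.17; pay $1,129.17 → $0.00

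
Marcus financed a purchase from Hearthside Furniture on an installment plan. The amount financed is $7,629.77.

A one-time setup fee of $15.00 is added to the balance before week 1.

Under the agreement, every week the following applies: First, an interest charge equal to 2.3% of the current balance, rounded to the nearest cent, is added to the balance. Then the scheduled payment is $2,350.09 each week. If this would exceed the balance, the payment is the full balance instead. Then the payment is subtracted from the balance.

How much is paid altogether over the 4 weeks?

$8,043.41

Week 1: $7,644.77 +$175.83 interest = $7,820.60; pay $2,350.09 → $5,470.51
Week 2: $5,470.51 +$125.82 interest = $5,596.33; pay $2,350.09 → $3,246.24
Week 3: $3,246.24 +$74.66 interest = $3,320.90; pay $2,350.09 → $970.81
Week 4: $970.81 +$22.33 interest = $993.14; pay $993.14 → $0.00
Total paid: $8,043.41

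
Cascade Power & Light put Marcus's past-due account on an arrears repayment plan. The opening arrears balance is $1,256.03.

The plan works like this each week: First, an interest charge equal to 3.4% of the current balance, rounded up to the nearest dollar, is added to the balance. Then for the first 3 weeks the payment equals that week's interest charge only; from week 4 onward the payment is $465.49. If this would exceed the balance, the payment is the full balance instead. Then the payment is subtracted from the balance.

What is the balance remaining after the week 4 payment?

Week 1: $1,256.03 +$43.00 interest = $1,299.03; pay $43.00 → $1,256.03
Week 2: $1,256.03 +$43.00 interest = $1,299.03; pay $43.00 → $1,256.03
Week 3: $1,256.03 +$43.00 interest = $1,299.03; pay $43.00 → $1,256.03
Week 4: $1,256.03 +$43.00 interest = $1,299.03; pay $465.49 → $833.54

$833.54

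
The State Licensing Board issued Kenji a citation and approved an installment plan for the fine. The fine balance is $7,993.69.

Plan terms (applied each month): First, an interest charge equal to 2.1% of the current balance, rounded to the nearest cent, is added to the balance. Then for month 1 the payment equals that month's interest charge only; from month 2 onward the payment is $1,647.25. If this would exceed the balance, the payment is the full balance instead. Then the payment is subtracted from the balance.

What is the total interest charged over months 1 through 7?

$695.82

Month 1: opening $7,993.69; interest $167.87 → $8,161.56; payment $167.87; balance $7,993.69
Month 2: opening $7,993.69; interest $167.87 → $8,161.56; payment $1,647.25; balance $6,514.31
Month 3: opening $6,514.31; interest $136.80 → $6,651.11; payment $1,647.25; balance $5,003.86
Month 4: opening $5,003.86; interest $105.08 → $5,108.94; payment $1,647.25; balance $3,461.69
Month 5: opening $3,461.69; interest $72.70 → $3,534.39; payment $1,647.25; balance $1,887.14
Month 6: opening $1,887.14; interest $39.63 → $1,926.77; payment $1,647.25; balance $279.52
Month 7: opening $279.52; interest $5.87 → $285.39; payment $285.39; balance $0.00
Total interest: $167.87 + $167.87 + $136.80 + $105.08 + $72.70 + $39.63 + $5.87 = $695.82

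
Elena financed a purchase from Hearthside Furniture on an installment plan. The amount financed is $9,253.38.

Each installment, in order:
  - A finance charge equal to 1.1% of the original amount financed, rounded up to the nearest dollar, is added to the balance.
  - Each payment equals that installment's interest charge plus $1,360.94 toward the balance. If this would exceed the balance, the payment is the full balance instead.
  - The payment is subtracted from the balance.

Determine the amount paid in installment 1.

$1,462.94

# | Opening | Interest | Payment | End bal
1 | $9,253.38 | $102.00 | $1,462.94 | $7,892.44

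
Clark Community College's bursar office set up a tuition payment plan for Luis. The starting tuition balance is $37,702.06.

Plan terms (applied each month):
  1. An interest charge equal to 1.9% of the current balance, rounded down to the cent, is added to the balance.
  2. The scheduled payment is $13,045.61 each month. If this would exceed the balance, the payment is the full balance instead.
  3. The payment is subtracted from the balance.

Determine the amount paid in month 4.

# | Opening | Interest | Payment | End bal
1 | $37,702.06 | $716.33 | $13,045.61 | $25,372.78
2 | $25,372.78 | $482.08 | $13,045.61 | $12,809.25
3 | $12,809.25 | $243.37 | $13,045.61 | $7.01
4 | $7.01 | $0.13 | $7.14 | $0.00

$7.14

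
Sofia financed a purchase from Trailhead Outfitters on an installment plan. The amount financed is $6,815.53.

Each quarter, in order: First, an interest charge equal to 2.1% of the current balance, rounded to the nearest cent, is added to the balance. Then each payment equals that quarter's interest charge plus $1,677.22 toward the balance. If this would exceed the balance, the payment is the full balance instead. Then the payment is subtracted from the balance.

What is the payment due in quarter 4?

$1,714.68

Quarter 1: opening $6,815.53; interest $143.13 → $6,958.66; payment $1,820.35; balance $5,138.31
Quarter 2: opening $5,138.31; interest $107.90 → $5,246.21; payment $1,785.12; balance $3,461.09
Quarter 3: opening $3,461.09; interest $72.68 → $3,533.77; payment $1,749.90; balance $1,783.87
Quarter 4: opening $1,783.87; interest $37.46 → $1,821.33; payment $1,714.68; balance $106.65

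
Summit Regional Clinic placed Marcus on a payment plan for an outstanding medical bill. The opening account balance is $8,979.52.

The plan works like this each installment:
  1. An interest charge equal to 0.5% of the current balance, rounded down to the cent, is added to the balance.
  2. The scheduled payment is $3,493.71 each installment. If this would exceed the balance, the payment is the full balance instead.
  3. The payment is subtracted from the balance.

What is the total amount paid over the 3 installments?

$9,062.38

Installment 1: $8,979.52 +$44.89 interest = $9,024.41; pay $3,493.71 → $5,530.70
Installment 2: $5,530.70 +$27.65 interest = $5,558.35; pay $3,493.71 → $2,064.64
Installment 3: $2,064.64 +$10.32 interest = $2,074.96; pay $2,074.96 → $0.00
Total paid: $9,062.38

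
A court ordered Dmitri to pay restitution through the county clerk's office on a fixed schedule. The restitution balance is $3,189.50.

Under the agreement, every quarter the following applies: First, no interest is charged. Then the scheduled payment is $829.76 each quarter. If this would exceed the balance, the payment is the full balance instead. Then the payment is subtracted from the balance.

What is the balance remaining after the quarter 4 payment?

Quarter 1: $3,189.50 − $829.76 → $2,359.74
Quarter 2: $2,359.74 − $829.76 → $1,529.98
Quarter 3: $1,529.98 − $829.76 → $700.22
Quarter 4: $700.22 − $700.22 → $0.00

$0.00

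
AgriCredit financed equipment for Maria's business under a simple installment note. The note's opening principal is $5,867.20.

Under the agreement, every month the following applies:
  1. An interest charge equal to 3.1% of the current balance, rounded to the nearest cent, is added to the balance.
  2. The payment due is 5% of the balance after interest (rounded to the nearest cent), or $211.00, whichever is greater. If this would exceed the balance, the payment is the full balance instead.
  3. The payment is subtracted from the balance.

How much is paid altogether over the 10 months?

Month 1: opening $5,867.20; interest $181.88 → $6,049.08; payment $302.45; balance $5,746.63
Month 2: opening $5,746.63; interest $178.15 → $5,924.78; payment $296.24; balance $5,628.54
Month 3: opening $5,628.54; interest $174.48 → $5,803.02; payment $290.15; balance $5,512.87
Month 4: opening $5,512.87; interest $170.90 → $5,683.77; payment $284.19; balance $5,399.58
Month 5: opening $5,399.58; interest $167.39 → $5,566.97; payment $278.35; balance $5,288.62
Month 6: opening $5,288.62; interest $163.95 → $5,452.57; payment $272.63; balance $5,179.94
Month 7: opening $5,179.94; interest $160.58 → $5,340.52; payment $267.03; balance $5,073.49
Month 8: opening $5,073.49; interest $157.28 → $5,230.77; payment $261.54; balance $4,969.23
Month 9: opening $4,969.23; interest $154.05 → $5,123.28; payment $256.16; balance $4,867.12
Month 10: opening $4,867.12; interest $150.88 → $5,018.00; payment $250.90; balance $4,767.10
Total paid: $2,759.64

$2,759.64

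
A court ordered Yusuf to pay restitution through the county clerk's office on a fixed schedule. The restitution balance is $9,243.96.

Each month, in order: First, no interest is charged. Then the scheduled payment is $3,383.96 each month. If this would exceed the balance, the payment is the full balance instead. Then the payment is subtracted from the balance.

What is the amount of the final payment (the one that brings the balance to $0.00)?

$2,476.04

Month 1: opening $9,243.96; payment $3,383.96; balance $5,860.00
Month 2: opening $5,860.00; payment $3,383.96; balance $2,476.04
Month 3: opening $2,476.04; payment $2,476.04; balance $0.00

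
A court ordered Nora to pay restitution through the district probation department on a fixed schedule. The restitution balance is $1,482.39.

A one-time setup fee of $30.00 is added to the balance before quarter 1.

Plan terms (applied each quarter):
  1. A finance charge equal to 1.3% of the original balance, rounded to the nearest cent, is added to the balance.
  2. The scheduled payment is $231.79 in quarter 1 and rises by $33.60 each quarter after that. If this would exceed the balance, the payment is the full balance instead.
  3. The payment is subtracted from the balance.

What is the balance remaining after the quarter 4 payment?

$460.71

# | Opening | Interest | Payment | End bal
1 | $1,512.39 | $19.27 | $231.79 | $1,299.87
2 | $1,299.87 | $19.27 | $265.39 | $1,053.75
3 | $1,053.75 | $19.27 | $298.99 | $774.03
4 | $774.03 | $19.27 | $332.59 | $460.71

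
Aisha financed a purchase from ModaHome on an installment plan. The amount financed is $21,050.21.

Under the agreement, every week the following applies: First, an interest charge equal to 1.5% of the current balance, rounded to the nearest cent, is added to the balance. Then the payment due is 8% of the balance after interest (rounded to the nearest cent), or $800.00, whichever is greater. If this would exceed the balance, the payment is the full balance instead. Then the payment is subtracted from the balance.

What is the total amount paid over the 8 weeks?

$10,892.45

Week 1: opening $21,050.21; interest $315.75 → $21,365.96; payment $1,709.28; balance $19,656.68
Week 2: opening $19,656.68; interest $294.85 → $19,951.53; payment $1,596.12; balance $18,355.41
Week 3: opening $18,355.41; interest $275.33 → $18,630.74; payment $1,490.46; balance $17,140.28
Week 4: opening $17,140.28; interest $257.10 → $17,397.38; payment $1,391.79; balance $16,005.59
Week 5: opening $16,005.59; interest $240.08 → $16,245.67; payment $1,299.65; balance $14,946.02
Week 6: opening $14,946.02; interest $224.19 → $15,170.21; payment $1,213.62; balance $13,956.59
Week 7: opening $13,956.59; interest $209.35 → $14,165.94; payment $1,133.28; balance $13,032.66
Week 8: opening $13,032.66; interest $195.49 → $13,228.15; payment $1,058.25; balance $12,169.90
Total paid: $10,892.45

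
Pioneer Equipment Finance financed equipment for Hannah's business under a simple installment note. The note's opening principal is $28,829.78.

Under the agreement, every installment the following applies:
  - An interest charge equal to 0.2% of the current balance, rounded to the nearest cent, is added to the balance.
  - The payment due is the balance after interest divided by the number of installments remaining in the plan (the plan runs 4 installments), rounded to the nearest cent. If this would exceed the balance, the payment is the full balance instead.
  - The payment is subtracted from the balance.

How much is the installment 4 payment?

$7,265.28

Installment 1: opening $28,829.78; interest $57.66 → $28,887.44; payment $7,221.86; balance $21,665.58
Installment 2: opening $21,665.58; interest $43.33 → $21,708.91; payment $7,236.30; balance $14,472.61
Installment 3: opening $14,472.61; interest $28.95 → $14,501.56; payment $7,250.78; balance $7,250.78
Installment 4: opening $7,250.78; interest $14.50 → $7,265.28; payment $7,265.28; balance $0.00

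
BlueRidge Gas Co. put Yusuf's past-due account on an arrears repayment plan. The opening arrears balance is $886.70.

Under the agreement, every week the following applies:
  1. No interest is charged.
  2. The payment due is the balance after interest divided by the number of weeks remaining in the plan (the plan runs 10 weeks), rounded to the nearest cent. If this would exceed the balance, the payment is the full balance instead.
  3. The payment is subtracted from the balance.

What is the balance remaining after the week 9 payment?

# | Opening | Payment | End bal
1 | $886.70 | $88.67 | $798.03
2 | $798.03 | $88.67 | $709.36
3 | $709.36 | $88.67 | $620.69
4 | $620.69 | $88.67 | $532.02
5 | $532.02 | $88.67 | $443.35
6 | $443.35 | $88.67 | $354.68
7 | $354.68 | $88.67 | $266.01
8 | $266.01 | $88.67 | $177.34
9 | $177.34 | $88.67 | $88.67

$88.67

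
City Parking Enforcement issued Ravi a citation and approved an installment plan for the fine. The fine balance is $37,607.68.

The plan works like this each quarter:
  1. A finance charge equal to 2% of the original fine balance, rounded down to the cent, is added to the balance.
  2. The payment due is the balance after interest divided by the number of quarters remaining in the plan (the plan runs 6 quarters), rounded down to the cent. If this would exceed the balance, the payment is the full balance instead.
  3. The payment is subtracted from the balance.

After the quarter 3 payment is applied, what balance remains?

Quarter 1: $37,607.68 +$752.15 interest = $38,359.83; pay $6,393.30 → $31,966.53
Quarter 2: $31,966.53 +$752.15 interest = $32,718.68; pay $6,543.73 → $26,174.95
Quarter 3: $26,174.95 +$752.15 interest = $26,927.10; pay $6,731.77 → $20,195.33

$20,195.33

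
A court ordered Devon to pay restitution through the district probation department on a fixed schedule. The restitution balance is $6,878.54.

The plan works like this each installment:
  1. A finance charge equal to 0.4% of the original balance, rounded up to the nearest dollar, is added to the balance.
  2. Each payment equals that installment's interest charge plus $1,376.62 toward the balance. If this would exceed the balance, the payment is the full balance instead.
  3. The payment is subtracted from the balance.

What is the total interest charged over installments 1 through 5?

Installment 1: $6,878.54 +$28.00 interest = $6,906.54; pay $1,404.62 → $5,501.92
Installment 2: $5,501.92 +$28.00 interest = $5,529.92; pay $1,404.62 → $4,125.30
Installment 3: $4,125.30 +$28.00 interest = $4,153.30; pay $1,404.62 → $2,748.68
Installment 4: $2,748.68 +$28.00 interest = $2,776.68; pay $1,404.62 → $1,372.06
Installment 5: $1,372.06 +$28.00 interest = $1,400.06; pay $1,400.06 → $0.00
Total interest: $28.00 + $28.00 + $28.00 + $28.00 + $28.00 = $140.00

$140.00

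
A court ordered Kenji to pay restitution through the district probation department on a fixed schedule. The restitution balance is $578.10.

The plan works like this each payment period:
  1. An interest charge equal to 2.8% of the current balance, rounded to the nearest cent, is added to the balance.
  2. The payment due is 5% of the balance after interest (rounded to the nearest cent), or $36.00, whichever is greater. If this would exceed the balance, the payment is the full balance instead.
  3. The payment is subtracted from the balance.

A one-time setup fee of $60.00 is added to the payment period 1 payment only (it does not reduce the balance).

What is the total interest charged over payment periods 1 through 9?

$124.35

Payment period 1: $578.10 +$16.19 interest = $594.29; pay $36.00 (+ $60.00 fee) → $558.29
Payment period 2: $558.29 +$15.63 interest = $573.92; pay $36.00 → $537.92
Payment period 3: $537.92 +$15.06 interest = $552.98; pay $36.00 → $516.98
Payment period 4: $516.98 +$14.48 interest = $531.46; pay $36.00 → $495.46
Payment period 5: $495.46 +$13.87 interest = $509.33; pay $36.00 → $473.33
Payment period 6: $473.33 +$13.25 interest = $486.58; pay $36.00 → $450.58
Payment period 7: $450.58 +$12.62 interest = $463.20; pay $36.00 → $427.20
Payment period 8: $427.20 +$11.96 interest = $439.16; pay $36.00 → $403.16
Payment period 9: $403.16 +$11.29 interest = $414.45; pay $36.00 → $378.45
Total interest: $16.19 + $15.63 + $15.06 + $14.48 + $13.87 + $13.25 + $12.62 + $11.96 + $11.29 = $124.35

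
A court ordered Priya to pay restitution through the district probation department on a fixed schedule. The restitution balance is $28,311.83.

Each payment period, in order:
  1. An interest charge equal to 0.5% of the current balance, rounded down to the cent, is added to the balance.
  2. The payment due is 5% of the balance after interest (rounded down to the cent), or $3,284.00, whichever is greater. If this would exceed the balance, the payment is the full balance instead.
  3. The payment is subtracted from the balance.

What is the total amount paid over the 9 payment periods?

$29,013.50

Payment period 1: opening $28,311.83; interest $141.55 → $28,453.38; payment $3,284.00; balance $25,169.38
Payment period 2: opening $25,169.38; interest $125.84 → $25,295.22; payment $3,284.00; balance $22,011.22
Payment period 3: opening $22,011.22; interest $110.05 → $22,121.27; payment $3,284.00; balance $18,837.27
Payment period 4: opening $18,837.27; interest $94.18 → $18,931.45; payment $3,284.00; balance $15,647.45
Payment period 5: opening $15,647.45; interest $78.23 → $15,725.68; payment $3,284.00; balance $12,441.68
Payment period 6: opening $12,441.68; interest $62.20 → $12,503.88; payment $3,284.00; balance $9,219.88
Payment period 7: opening $9,219.88; interest $46.09 → $9,265.97; payment $3,284.00; balance $5,981.97
Payment period 8: opening $5,981.97; interest $29.90 → $6,011.87; payment $3,284.00; balance $2,727.87
Payment period 9: opening $2,727.87; interest $13.63 → $2,741.50; payment $2,741.50; balance $0.00
Total paid: $29,013.50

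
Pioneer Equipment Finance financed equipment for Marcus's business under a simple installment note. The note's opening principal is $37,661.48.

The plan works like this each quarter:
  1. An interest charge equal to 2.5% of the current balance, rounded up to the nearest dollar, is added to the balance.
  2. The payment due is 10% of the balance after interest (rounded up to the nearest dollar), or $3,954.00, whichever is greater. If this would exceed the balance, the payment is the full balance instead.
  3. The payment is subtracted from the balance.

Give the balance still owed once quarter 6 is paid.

Quarter 1: opening $37,661.48; interest $942.00 → $38,603.48; payment $3,954.00; balance $34,649.48
Quarter 2: opening $34,649.48; interest $867.00 → $35,516.48; payment $3,954.00; balance $31,562.48
Quarter 3: opening $31,562.48; interest $790.00 → $32,352.48; payment $3,954.00; balance $28,398.48
Quarter 4: opening $28,398.48; interest $710.00 → $29,108.48; payment $3,954.00; balance $25,154.48
Quarter 5: opening $25,154.48; interest $629.00 → $25,783.48; payment $3,954.00; balance $21,829.48
Quarter 6: opening $21,829.48; interest $546.00 → $22,375.48; payment $3,954.00; balance $18,421.48

$18,421.48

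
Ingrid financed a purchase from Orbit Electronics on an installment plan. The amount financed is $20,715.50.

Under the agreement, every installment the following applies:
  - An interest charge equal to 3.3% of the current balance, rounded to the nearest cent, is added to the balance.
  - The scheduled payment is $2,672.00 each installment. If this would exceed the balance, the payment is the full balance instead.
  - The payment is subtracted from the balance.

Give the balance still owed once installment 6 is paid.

$7,756.51

Installment 1: opening $20,715.50; interest $683.61 → $21,399.11; payment $2,672.00; balance $18,727.11
Installment 2: opening $18,727.11; interest $617.99 → $19,345.10; payment $2,672.00; balance $16,673.10
Installment 3: opening $16,673.10; interest $550.21 → $17,223.31; payment $2,672.00; balance $14,551.31
Installment 4: opening $14,551.31; interest $480.19 → $15,031.50; payment $2,672.00; balance $12,359.50
Installment 5: opening $12,359.50; interest $407.86 → $12,767.36; payment $2,672.00; balance $10,095.36
Installment 6: opening $10,095.36; interest $333.15 → $10,428.51; payment $2,672.00; balance $7,756.51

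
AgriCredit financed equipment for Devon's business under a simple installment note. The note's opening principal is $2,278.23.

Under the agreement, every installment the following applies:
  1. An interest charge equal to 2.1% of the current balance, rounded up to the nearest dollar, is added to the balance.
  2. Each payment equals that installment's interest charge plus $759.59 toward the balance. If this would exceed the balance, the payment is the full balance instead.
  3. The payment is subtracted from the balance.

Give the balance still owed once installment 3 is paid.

Installment 1: opening $2,278.23; interest $48.00 → $2,326.23; payment $807.59; balance $1,518.64
Installment 2: opening $1,518.64; interest $32.00 → $1,550.64; payment $791.59; balance $759.05
Installment 3: opening $759.05; interest $16.00 → $775.05; payment $775.05; balance $0.00

$0.00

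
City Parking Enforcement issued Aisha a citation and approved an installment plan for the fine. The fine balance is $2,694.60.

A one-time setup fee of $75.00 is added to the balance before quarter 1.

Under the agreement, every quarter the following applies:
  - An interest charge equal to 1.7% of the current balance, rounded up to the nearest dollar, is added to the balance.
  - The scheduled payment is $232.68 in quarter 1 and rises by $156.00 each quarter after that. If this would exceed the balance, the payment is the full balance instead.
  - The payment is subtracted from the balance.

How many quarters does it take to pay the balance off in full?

6

Quarter 1: $2,769.60 +$48.00 interest = $2,817.60; pay $232.68 → $2,584.92
Quarter 2: $2,584.92 +$44.00 interest = $2,628.92; pay $388.68 → $2,240.24
Quarter 3: $2,240.24 +$39.00 interest = $2,279.24; pay $544.68 → $1,734.56
Quarter 4: $1,734.56 +$30.00 interest = $1,764.56; pay $700.68 → $1,063.88
Quarter 5: $1,063.88 +$19.00 interest = $1,082.88; pay $856.68 → $226.20
Quarter 6: $226.20 +$4.00 interest = $230.20; pay $230.20 → $0.00
Balance reaches $0.00 in quarter 6.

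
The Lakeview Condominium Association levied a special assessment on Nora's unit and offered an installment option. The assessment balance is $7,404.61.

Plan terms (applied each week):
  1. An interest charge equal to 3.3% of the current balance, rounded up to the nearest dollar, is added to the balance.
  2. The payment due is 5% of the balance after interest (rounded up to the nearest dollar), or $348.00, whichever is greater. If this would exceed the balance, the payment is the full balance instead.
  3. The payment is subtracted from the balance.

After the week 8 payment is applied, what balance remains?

$6,349.61

Week 1: $7,404.61 +$245.00 interest = $7,649.61; pay $383.00 → $7,266.61
Week 2: $7,266.61 +$240.00 interest = $7,506.61; pay $376.00 → $7,130.61
Week 3: $7,130.61 +$236.00 interest = $7,366.61; pay $369.00 → $6,997.61
Week 4: $6,997.61 +$231.00 interest = $7,228.61; pay $362.00 → $6,866.61
Week 5: $6,866.61 +$227.00 interest = $7,093.61; pay $355.00 → $6,738.61
Week 6: $6,738.61 +$223.00 interest = $6,961.61; pay $349.00 → $6,612.61
Week 7: $6,612.61 +$219.00 interest = $6,831.61; pay $348.00 → $6,483.61
Week 8: $6,483.61 +$214.00 interest = $6,697.61; pay $348.00 → $6,349.61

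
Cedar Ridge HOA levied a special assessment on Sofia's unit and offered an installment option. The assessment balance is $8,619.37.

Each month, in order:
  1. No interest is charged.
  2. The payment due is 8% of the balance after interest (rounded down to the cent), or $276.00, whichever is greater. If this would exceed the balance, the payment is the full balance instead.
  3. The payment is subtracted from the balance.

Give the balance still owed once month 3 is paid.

$6,711.82

# | Opening | Payment | End bal
1 | $8,619.37 | $689.54 | $7,929.83
2 | $7,929.83 | $634.38 | $7,295.45
3 | $7,295.45 | $583.63 | $6,711.82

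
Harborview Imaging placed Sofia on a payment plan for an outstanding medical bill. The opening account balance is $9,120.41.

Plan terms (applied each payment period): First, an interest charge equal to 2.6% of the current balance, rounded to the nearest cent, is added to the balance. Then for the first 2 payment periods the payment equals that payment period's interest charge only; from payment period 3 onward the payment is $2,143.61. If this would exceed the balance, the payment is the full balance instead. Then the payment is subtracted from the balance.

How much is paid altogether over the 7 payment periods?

# | Opening | Interest | Payment | End bal
1 | $9,120.41 | $237.13 | $237.13 | $9,120.41
2 | $9,120.41 | $237.13 | $237.13 | $9,120.41
3 | $9,120.41 | $237.13 | $2,143.61 | $7,213.93
4 | $7,213.93 | $187.56 | $2,143.61 | $5,257.88
5 | $5,257.88 | $136.70 | $2,143.61 | $3,250.97
6 | $3,250.97 | $84.53 | $2,143.61 | $1,191.89
7 | $1,191.89 | $30.99 | $1,222.88 | $0.00
Total paid: $10,271.58

$10,271.58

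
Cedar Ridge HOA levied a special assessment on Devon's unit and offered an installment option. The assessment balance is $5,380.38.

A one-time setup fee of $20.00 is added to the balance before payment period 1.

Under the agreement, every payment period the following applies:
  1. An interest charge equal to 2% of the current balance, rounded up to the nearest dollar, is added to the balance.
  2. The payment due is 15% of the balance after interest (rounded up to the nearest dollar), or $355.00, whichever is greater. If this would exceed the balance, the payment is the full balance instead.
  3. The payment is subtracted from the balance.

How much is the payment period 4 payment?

Payment period 1: opening $5,400.38; interest $109.00 → $5,509.38; payment $827.00; balance $4,682.38
Payment period 2: opening $4,682.38; interest $94.00 → $4,776.38; payment $717.00; balance $4,059.38
Payment period 3: opening $4,059.38; interest $82.00 → $4,141.38; payment $622.00; balance $3,519.38
Payment period 4: opening $3,519.38; interest $71.00 → $3,590.38; payment $539.00; balance $3,051.38

$539.00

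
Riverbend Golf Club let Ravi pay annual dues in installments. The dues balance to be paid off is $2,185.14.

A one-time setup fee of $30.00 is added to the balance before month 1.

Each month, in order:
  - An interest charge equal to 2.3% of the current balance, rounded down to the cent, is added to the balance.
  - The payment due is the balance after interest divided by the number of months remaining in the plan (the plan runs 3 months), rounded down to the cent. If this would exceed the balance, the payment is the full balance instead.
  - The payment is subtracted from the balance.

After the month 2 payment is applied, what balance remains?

Month 1: $2,215.14 +$50.94 interest = $2,266.08; pay $755.36 → $1,510.72
Month 2: $1,510.72 +$34.74 interest = $1,545.46; pay $772.73 → $772.73

$772.73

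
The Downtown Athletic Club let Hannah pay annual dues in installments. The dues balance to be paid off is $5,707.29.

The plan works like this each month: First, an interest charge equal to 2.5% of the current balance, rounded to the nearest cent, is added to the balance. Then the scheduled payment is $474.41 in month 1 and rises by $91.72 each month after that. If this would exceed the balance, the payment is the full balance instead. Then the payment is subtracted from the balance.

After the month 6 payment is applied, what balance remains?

$2,165.78

Month 1: opening $5,707.29; interest $142.68 → $5,849.97; payment $474.41; balance $5,375.56
Month 2: opening $5,375.56; interest $134.39 → $5,509.95; payment $566.13; balance $4,943.82
Month 3: opening $4,943.82; interest $123.60 → $5,067.42; payment $657.85; balance $4,409.57
Month 4: opening $4,409.57; interest $110.24 → $4,519.81; payment $749.57; balance $3,770.24
Month 5: opening $3,770.24; interest $94.26 → $3,864.50; payment $841.29; balance $3,023.21
Month 6: opening $3,023.21; interest $75.58 → $3,098.79; payment $933.01; balance $2,165.78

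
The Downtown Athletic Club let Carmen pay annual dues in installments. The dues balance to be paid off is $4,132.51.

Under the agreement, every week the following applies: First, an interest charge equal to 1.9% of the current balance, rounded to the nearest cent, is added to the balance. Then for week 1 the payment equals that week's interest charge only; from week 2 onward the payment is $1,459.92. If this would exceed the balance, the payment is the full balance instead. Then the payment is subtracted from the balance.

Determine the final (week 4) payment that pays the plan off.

$1,368.99

Week 1: $4,132.51 +$78.52 interest = $4,211.03; pay $78.52 → $4,132.51
Week 2: $4,132.51 +$78.52 interest = $4,211.03; pay $1,459.92 → $2,751.11
Week 3: $2,751.11 +$52.27 interest = $2,803.38; pay $1,459.92 → $1,343.46
Week 4: $1,343.46 +$25.53 interest = $1,368.99; pay $1,368.99 → $0.00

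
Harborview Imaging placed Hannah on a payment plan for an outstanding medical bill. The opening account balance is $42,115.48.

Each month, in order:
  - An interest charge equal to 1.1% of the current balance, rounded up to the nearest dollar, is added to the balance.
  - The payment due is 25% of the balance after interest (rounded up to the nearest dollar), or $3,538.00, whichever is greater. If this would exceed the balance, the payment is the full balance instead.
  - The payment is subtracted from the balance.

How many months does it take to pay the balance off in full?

9

# | Opening | Interest | Payment | End bal
1 | $42,115.48 | $464.00 | $10,645.00 | $31,934.48
2 | $31,934.48 | $352.00 | $8,072.00 | $24,214.48
3 | $24,214.48 | $267.00 | $6,121.00 | $18,360.48
4 | $18,360.48 | $202.00 | $4,641.00 | $13,921.48
5 | $13,921.48 | $154.00 | $3,538.00 | $10,537.48
6 | $10,537.48 | $116.00 | $3,538.00 | $7,115.48
7 | $7,115.48 | $79.00 | $3,538.00 | $3,656.48
8 | $3,656.48 | $41.00 | $3,538.00 | $159.48
9 | $159.48 | $2.00 | $161.48 | $0.00
Balance reaches $0.00 in month 9.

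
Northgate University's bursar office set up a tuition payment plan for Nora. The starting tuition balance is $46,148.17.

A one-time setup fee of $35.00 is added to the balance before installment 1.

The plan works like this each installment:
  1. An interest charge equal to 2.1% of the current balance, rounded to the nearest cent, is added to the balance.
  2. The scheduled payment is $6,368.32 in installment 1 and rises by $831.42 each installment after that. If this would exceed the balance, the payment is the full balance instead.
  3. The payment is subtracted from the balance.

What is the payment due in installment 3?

# | Opening | Interest | Payment | End bal
1 | $46,183.17 | $969.85 | $6,368.32 | $40,784.70
2 | $40,784.70 | $856.48 | $7,199.74 | $34,441.44
3 | $34,441.44 | $723.27 | $8,031.16 | $27,133.55

$8,031.16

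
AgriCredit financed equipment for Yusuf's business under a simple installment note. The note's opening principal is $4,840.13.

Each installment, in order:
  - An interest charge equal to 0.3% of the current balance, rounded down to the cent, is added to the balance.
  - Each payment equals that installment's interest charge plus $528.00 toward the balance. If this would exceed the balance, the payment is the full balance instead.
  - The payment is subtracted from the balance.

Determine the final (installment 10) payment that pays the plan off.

Installment 1: $4,840.13 +$14.52 interest = $4,854.65; pay $542.52 → $4,312.13
Installment 2: $4,312.13 +$12.93 interest = $4,325.06; pay $540.93 → $3,784.13
Installment 3: $3,784.13 +$11.35 interest = $3,795.48; pay $539.35 → $3,256.13
Installment 4: $3,256.13 +$9.76 interest = $3,265.89; pay $537.76 → $2,728.13
Installment 5: $2,728.13 +$8.18 interest = $2,736.31; pay $536.18 → $2,200.13
Installment 6: $2,200.13 +$6.60 interest = $2,206.73; pay $534.60 → $1,672.13
Installment 7: $1,672.13 +$5.01 interest = $1,677.14; pay $533.01 → $1,144.13
Installment 8: $1,144.13 +$3.43 interest = $1,147.56; pay $531.43 → $616.13
Installment 9: $616.13 +$1.84 interest = $617.97; pay $529.84 → $88.13
Installment 10: $88.13 +$0.26 interest = $88.39; pay $88.39 → $0.00

$88.39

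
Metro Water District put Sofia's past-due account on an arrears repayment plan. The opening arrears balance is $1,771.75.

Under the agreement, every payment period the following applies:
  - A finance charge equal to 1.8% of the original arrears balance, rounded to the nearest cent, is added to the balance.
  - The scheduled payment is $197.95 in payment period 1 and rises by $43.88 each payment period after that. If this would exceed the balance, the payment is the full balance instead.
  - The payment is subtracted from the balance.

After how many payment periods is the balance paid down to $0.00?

7

# | Opening | Interest | Payment | End bal
1 | $1,771.75 | $31.89 | $197.95 | $1,605.69
2 | $1,605.69 | $31.89 | $241.83 | $1,395.75
3 | $1,395.75 | $31.89 | $285.71 | $1,141.93
4 | $1,141.93 | $31.89 | $329.59 | $844.23
5 | $844.23 | $31.89 | $373.47 | $502.65
6 | $502.65 | $31.89 | $417.35 | $117.19
7 | $117.19 | $31.89 | $149.08 | $0.00
Balance reaches $0.00 in payment period 7.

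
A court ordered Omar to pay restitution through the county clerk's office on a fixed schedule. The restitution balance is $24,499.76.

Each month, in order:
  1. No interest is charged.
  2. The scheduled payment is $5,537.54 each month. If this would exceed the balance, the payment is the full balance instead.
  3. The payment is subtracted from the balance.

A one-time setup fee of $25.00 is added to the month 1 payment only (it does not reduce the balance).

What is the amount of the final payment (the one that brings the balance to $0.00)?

$2,349.60

Month 1: $24,499.76 − $5,537.54 (+ $25.00 fee) → $18,962.22
Month 2: $18,962.22 − $5,537.54 → $13,424.68
Month 3: $13,424.68 − $5,537.54 → $7,887.14
Month 4: $7,887.14 − $5,537.54 → $2,349.60
Month 5: $2,349.60 − $2,349.60 → $0.00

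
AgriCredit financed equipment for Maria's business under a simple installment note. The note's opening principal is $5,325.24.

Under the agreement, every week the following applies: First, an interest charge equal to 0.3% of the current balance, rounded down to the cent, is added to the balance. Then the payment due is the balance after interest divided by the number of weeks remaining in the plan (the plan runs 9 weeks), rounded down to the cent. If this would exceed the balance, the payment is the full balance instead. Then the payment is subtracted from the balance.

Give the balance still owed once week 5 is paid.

$2,402.50

Week 1: $5,325.24 +$15.97 interest = $5,341.21; pay $593.46 → $4,747.75
Week 2: $4,747.75 +$14.24 interest = $4,761.99; pay $595.24 → $4,166.75
Week 3: $4,166.75 +$12.50 interest = $4,179.25; pay $597.03 → $3,582.22
Week 4: $3,582.22 +$10.74 interest = $3,592.96; pay $598.82 → $2,994.14
Week 5: $2,994.14 +$8.98 interest = $3,003.12; pay $600.62 → $2,402.50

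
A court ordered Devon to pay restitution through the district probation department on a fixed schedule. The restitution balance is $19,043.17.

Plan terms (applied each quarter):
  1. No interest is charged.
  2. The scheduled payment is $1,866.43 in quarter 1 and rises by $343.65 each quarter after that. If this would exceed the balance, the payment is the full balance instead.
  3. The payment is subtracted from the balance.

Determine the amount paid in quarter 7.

Quarter 1: opening $19,043.17; payment $1,866.43; balance $17,176.74
Quarter 2: opening $17,176.74; payment $2,210.08; balance $14,966.66
Quarter 3: opening $14,966.66; payment $2,553.73; balance $12,412.93
Quarter 4: opening $12,412.93; payment $2,897.38; balance $9,515.55
Quarter 5: opening $9,515.55; payment $3,241.03; balance $6,274.52
Quarter 6: opening $6,274.52; payment $3,584.68; balance $2,689.84
Quarter 7: opening $2,689.84; payment $2,689.84; balance $0.00

$2,689.84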